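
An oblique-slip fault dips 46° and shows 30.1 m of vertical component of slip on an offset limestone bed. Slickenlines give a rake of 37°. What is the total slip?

dip-slip = throw / sin(dip) = 30.1 / sin(46°) = 41.84 m
net slip = dip-slip / sin(rake) = 41.84 / sin(37°) = 69.5 m

69.5 m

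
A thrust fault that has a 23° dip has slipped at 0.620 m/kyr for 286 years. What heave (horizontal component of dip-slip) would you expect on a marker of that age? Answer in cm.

dip-slip = rate × time = 0.620 m/kyr × 286 years = 0.1773 m
heave = dip-slip × cos(dip) = 0.1773 × cos(23°) = 0.163 m = 16.3 cm

16.3 cm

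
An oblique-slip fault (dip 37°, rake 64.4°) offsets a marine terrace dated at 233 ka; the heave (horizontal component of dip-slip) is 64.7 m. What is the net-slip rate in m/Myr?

386 m/Myr

dip-slip = heave / cos(dip) = 64.7 / cos(37°) = 81.01 m
net slip = dip-slip / sin(rake) = 81.01 / sin(64.4°) = 89.83 m
rate = 89.83 m / 233 ka = 0.000386 m/yr = 386 m/Myr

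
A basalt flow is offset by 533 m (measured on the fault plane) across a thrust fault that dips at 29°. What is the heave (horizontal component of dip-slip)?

heave = dip-slip × cos(dip) = 533 m × cos(29°) = 466 m

466 m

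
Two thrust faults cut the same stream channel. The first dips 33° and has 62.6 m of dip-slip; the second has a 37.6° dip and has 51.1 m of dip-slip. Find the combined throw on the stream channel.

65.3 m

throw_A = 62.6 × sin(33°) = 34.09 m
throw_B = 51.1 × sin(37.6°) = 31.18 m
total = 34.09 + 31.18 = 65.3 m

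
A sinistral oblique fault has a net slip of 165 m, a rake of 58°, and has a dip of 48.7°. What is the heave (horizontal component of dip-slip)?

92.4 m

dip-slip = net slip × sin(rake) = 165 m × sin(58°) = 139.9 m
heave = dip-slip × cos(dip) = 139.9 × cos(48.7°) = 92.4 m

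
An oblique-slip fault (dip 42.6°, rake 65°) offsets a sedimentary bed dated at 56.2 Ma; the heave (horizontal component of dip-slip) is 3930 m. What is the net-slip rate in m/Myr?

dip-slip = heave / cos(dip) = 3930 / cos(42.6°) = 5339 m
net slip = dip-slip / sin(rake) = 5339 / sin(65°) = 5891 m
rate = 5891 m / 56.2 Ma = 0.000105 m/yr = 105 m/Myr

105 m/Myr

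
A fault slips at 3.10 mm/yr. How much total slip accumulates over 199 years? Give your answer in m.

0.617 m

slip = rate × time = 3.10 mm/yr × 199 years = 0.617 m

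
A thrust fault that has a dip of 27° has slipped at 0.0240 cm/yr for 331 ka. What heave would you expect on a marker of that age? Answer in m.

70.8 m

dip-slip = rate × time = 0.0240 cm/yr × 331 ka = 79.44 m
heave = dip-slip × cos(dip) = 79.44 × cos(27°) = 70.8 m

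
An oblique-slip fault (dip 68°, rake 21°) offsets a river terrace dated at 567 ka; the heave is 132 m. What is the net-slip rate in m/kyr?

dip-slip = heave / cos(dip) = 132 / cos(68°) = 352.4 m
net slip = dip-slip / sin(rake) = 352.4 / sin(21°) = 983.3 m
rate = 983.3 m / 567 ka = 0.00173 m/yr = 1.73 m/kyr

1.73 m/kyr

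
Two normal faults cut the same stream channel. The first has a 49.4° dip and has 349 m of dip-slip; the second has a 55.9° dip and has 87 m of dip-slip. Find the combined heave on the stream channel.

heave_A = 349 × cos(49.4°) = 227.1 m
heave_B = 87 × cos(55.9°) = 48.78 m
total = 227.1 + 48.78 = 276 m

276 m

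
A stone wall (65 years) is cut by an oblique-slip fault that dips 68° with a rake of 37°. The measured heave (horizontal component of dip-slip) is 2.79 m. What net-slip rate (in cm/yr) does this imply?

19 cm/yr

dip-slip = heave / cos(dip) = 2.79 / cos(68°) = 7.448 m
net slip = dip-slip / sin(rake) = 7.448 / sin(37°) = 12.38 m
rate = 12.38 m / 65 years = 0.190 m/yr = 19 cm/yr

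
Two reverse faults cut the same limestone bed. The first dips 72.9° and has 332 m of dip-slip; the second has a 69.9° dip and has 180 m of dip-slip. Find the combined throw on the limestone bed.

throw_A = 332 × sin(72.9°) = 317.3 m
throw_B = 180 × sin(69.9°) = 169 m
total = 317.3 + 169 = 486 m

486 m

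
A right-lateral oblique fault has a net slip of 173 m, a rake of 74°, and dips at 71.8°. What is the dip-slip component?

dip-slip = net slip × sin(rake) = 173 m × sin(74°) = 166 m

166 m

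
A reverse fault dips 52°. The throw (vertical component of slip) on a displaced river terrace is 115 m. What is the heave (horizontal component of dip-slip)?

89.8 m

heave = throw / tan(dip) = 115 / tan(52°) = 89.8 m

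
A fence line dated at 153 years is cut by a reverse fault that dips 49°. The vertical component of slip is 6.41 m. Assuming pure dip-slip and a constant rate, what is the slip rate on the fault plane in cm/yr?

5.55 cm/yr

dip-slip = throw / sin(dip) = 6.41 m / sin(49°) = 8.493 m
rate = 8.493 m / 153 years = 0.0555 m/yr = 5.55 cm/yr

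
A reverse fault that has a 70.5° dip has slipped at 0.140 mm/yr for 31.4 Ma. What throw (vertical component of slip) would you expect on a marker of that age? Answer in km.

4.14 km

dip-slip = rate × time = 0.140 mm/yr × 31.4 Ma = 4396 m
throw = dip-slip × sin(dip) = 4396 × sin(70.5°) = 4140 m = 4.14 km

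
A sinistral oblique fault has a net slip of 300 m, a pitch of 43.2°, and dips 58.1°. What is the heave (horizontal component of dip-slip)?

dip-slip = net slip × sin(rake) = 300 m × sin(43.2°) = 205.4 m
heave = dip-slip × cos(dip) = 205.4 × cos(58.1°) = 109 m

109 m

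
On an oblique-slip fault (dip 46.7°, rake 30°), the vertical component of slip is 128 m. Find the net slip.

352 m

dip-slip = throw / sin(dip) = 128 / sin(46.7°) = 175.9 m
net slip = dip-slip / sin(rake) = 175.9 / sin(30°) = 352 m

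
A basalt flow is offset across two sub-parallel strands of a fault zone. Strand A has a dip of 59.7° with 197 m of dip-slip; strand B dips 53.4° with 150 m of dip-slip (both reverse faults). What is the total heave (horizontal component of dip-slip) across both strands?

189 m

heave_A = 197 × cos(59.7°) = 99.39 m
heave_B = 150 × cos(53.4°) = 89.43 m
total = 99.39 + 89.43 = 189 m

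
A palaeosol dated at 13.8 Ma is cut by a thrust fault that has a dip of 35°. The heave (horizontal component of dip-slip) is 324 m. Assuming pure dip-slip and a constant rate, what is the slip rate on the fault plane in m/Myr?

28.7 m/Myr

dip-slip = heave / cos(dip) = 324 m / cos(35°) = 395.5 m
rate = 395.5 m / 13.8 Ma = 0.0000287 m/yr = 28.7 m/Myr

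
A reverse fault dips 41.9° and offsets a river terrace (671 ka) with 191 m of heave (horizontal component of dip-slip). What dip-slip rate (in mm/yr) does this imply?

0.382 mm/yr

dip-slip = heave / cos(dip) = 191 m / cos(41.9°) = 256.6 m
rate = 256.6 m / 671 ka = 0.000382 m/yr = 0.382 mm/yr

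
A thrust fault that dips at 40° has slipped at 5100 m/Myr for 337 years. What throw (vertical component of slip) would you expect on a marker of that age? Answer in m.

dip-slip = rate × time = 5100 m/Myr × 337 years = 1.719 m
throw = dip-slip × sin(dip) = 1.719 × sin(40°) = 1.10 m

1.10 m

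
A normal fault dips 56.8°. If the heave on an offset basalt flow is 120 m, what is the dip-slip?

dip-slip = heave / cos(dip) = 120 / cos(56.8°) = 219 m

219 m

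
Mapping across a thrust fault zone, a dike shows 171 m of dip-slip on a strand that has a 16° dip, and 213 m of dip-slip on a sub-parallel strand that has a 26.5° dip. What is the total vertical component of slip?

throw_A = 171 × sin(16°) = 47.13 m
throw_B = 213 × sin(26.5°) = 95.04 m
total = 47.13 + 95.04 = 142 m

142 m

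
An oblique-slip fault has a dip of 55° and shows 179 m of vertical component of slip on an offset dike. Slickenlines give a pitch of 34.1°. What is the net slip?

dip-slip = throw / sin(dip) = 179 / sin(55°) = 218.5 m
net slip = dip-slip / sin(rake) = 218.5 / sin(34.1°) = 390 m

390 m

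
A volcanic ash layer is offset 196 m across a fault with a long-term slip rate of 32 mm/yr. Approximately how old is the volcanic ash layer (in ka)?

age = offset / rate = 196 m / (32 mm/yr) = 6120 yr = 6.12 ka

6.12 ka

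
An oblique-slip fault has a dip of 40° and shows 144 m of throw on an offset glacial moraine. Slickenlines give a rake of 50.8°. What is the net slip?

289 m

dip-slip = throw / sin(dip) = 144 / sin(40°) = 224 m
net slip = dip-slip / sin(rake) = 224 / sin(50.8°) = 289 m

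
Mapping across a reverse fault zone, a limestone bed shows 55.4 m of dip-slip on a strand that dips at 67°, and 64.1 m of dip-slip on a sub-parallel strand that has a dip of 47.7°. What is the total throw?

98.4 m

throw_A = 55.4 × sin(67°) = 51 m
throw_B = 64.1 × sin(47.7°) = 47.41 m
total = 51 + 47.41 = 98.4 m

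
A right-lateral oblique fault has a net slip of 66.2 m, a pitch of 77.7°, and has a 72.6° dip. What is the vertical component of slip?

dip-slip = net slip × sin(rake) = 66.2 m × sin(77.7°) = 64.68 m
throw = dip-slip × sin(dip) = 64.68 × sin(72.6°) = 61.7 m

61.7 m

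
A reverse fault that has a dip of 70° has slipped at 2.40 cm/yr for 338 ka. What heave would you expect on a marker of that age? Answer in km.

dip-slip = rate × time = 2.40 cm/yr × 338 ka = 8112 m
heave = dip-slip × cos(dip) = 8112 × cos(70°) = 2770 m = 2.77 km

2.77 km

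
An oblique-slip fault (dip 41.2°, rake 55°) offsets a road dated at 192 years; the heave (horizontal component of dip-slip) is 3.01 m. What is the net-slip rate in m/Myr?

dip-slip = heave / cos(dip) = 3.01 / cos(41.2°) = 4 m
net slip = dip-slip / sin(rake) = 4 / sin(55°) = 4.884 m
rate = 4.884 m / 192 years = 0.0254 m/yr = 25400 m/Myr

25400 m/Myr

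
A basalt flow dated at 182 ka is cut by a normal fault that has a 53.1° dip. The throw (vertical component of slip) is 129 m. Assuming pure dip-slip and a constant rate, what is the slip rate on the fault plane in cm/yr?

dip-slip = throw / sin(dip) = 129 m / sin(53.1°) = 161.3 m
rate = 161.3 m / 182 ka = 0.000886 m/yr = 0.0886 cm/yr

0.0886 cm/yr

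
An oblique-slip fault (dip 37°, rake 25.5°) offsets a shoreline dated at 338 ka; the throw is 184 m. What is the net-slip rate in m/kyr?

dip-slip = throw / sin(dip) = 184 / sin(37°) = 305.7 m
net slip = dip-slip / sin(rake) = 305.7 / sin(25.5°) = 710.2 m
rate = 710.2 m / 338 ka = 0.00210 m/yr = 2.10 m/kyr

2.10 m/kyr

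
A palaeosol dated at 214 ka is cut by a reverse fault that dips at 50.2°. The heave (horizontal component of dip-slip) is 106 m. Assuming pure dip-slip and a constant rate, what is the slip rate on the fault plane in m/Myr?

dip-slip = heave / cos(dip) = 106 m / cos(50.2°) = 165.6 m
rate = 165.6 m / 214 ka = 0.000774 m/yr = 774 m/Myr

774 m/Myr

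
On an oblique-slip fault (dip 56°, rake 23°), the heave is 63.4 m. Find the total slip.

dip-slip = heave / cos(dip) = 63.4 / cos(56°) = 113.4 m
net slip = dip-slip / sin(rake) = 113.4 / sin(23°) = 290 m

290 m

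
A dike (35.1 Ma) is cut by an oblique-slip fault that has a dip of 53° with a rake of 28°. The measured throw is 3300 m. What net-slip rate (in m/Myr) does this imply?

dip-slip = throw / sin(dip) = 3300 / sin(53°) = 4132 m
net slip = dip-slip / sin(rake) = 4132 / sin(28°) = 8801 m
rate = 8801 m / 35.1 Ma = 0.000251 m/yr = 251 m/Myr

251 m/Myr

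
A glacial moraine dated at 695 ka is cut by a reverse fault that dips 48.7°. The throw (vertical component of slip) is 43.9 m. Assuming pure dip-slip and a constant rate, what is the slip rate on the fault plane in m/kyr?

dip-slip = throw / sin(dip) = 43.9 m / sin(48.7°) = 58.43 m
rate = 58.43 m / 695 ka = 0.0000841 m/yr = 0.0841 m/kyr

0.0841 m/kyr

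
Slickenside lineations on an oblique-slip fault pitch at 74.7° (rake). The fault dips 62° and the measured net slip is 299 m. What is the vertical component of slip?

255 m

dip-slip = net slip × sin(rake) = 299 m × sin(74.7°) = 288.4 m
throw = dip-slip × sin(dip) = 288.4 × sin(62°) = 255 m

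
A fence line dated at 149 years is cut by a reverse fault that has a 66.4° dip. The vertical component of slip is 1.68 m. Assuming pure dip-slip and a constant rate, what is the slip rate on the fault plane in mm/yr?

12.3 mm/yr

dip-slip = throw / sin(dip) = 1.68 m / sin(66.4°) = 1.833 m
rate = 1.833 m / 149 years = 0.0123 m/yr = 12.3 mm/yr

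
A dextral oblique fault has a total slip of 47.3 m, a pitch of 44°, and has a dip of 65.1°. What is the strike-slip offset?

34 m

strike-slip = net slip × cos(rake) = 47.3 m × cos(44°) = 34 m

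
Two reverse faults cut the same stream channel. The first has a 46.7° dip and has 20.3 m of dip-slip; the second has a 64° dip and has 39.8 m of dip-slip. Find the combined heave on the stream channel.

heave_A = 20.3 × cos(46.7°) = 13.92 m
heave_B = 39.8 × cos(64°) = 17.45 m
total = 13.92 + 17.45 = 31.4 m

31.4 m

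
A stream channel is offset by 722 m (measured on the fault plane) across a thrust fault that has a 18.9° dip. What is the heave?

heave = dip-slip × cos(dip) = 722 m × cos(18.9°) = 683 m

683 m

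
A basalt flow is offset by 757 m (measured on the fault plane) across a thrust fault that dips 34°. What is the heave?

628 m

heave = dip-slip × cos(dip) = 757 m × cos(34°) = 628 m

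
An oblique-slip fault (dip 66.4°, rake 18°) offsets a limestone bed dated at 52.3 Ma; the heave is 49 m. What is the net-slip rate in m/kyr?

dip-slip = heave / cos(dip) = 49 / cos(66.4°) = 122.4 m
net slip = dip-slip / sin(rake) = 122.4 / sin(18°) = 396.1 m
rate = 396.1 m / 52.3 Ma = 0.00000757 m/yr = 0.00757 m/kyr

0.00757 m/kyr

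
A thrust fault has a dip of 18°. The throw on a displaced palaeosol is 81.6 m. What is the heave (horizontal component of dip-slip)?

251 m

heave = throw / tan(dip) = 81.6 / tan(18°) = 251 m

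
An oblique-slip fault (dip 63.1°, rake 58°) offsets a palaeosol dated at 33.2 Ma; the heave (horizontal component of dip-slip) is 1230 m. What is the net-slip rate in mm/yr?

0.0966 mm/yr

dip-slip = heave / cos(dip) = 1230 / cos(63.1°) = 2719 m
net slip = dip-slip / sin(rake) = 2719 / sin(58°) = 3206 m
rate = 3206 m / 33.2 Ma = 0.0000966 m/yr = 0.0966 mm/yr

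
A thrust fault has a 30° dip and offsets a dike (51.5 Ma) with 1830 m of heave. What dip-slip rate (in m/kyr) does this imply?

0.0410 m/kyr

dip-slip = heave / cos(dip) = 1830 m / cos(30°) = 2113 m
rate = 2113 m / 51.5 Ma = 0.0000410 m/yr = 0.0410 m/kyr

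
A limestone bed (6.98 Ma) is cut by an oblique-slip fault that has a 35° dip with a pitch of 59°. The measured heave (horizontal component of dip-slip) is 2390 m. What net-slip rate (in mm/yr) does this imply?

dip-slip = heave / cos(dip) = 2390 / cos(35°) = 2918 m
net slip = dip-slip / sin(rake) = 2918 / sin(59°) = 3404 m
rate = 3404 m / 6.98 Ma = 0.000488 m/yr = 0.488 mm/yr

0.488 mm/yr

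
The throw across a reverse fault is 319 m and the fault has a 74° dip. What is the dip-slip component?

dip-slip = throw / sin(dip) = 319 / sin(74°) = 332 m

332 m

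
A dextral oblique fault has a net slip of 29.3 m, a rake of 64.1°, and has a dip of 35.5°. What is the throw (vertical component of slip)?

15.3 m

dip-slip = net slip × sin(rake) = 29.3 m × sin(64.1°) = 26.36 m
throw = dip-slip × sin(dip) = 26.36 × sin(35.5°) = 15.3 m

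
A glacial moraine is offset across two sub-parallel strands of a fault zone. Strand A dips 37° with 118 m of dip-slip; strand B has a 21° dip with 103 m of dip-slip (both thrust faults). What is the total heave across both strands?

heave_A = 118 × cos(37°) = 94.24 m
heave_B = 103 × cos(21°) = 96.16 m
total = 94.24 + 96.16 = 190 m

190 m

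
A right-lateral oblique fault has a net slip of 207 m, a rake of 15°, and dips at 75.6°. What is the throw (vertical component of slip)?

dip-slip = net slip × sin(rake) = 207 m × sin(15°) = 53.58 m
throw = dip-slip × sin(dip) = 53.58 × sin(75.6°) = 51.9 m

51.9 m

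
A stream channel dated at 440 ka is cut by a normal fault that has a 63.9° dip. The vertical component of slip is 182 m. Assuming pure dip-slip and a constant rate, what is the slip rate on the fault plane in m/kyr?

0.461 m/kyr

dip-slip = throw / sin(dip) = 182 m / sin(63.9°) = 202.7 m
rate = 202.7 m / 440 ka = 0.000461 m/yr = 0.461 m/kyr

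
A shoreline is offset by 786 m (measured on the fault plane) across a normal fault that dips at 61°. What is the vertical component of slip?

687 m

throw = dip-slip × sin(dip) = 786 m × sin(61°) = 687 m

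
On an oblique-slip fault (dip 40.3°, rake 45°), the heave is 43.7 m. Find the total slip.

dip-slip = heave / cos(dip) = 43.7 / cos(40.3°) = 57.30 m
net slip = dip-slip / sin(rake) = 57.30 / sin(45°) = 81 m

81 m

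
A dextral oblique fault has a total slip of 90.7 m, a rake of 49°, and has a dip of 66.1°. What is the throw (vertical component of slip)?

62.6 m

dip-slip = net slip × sin(rake) = 90.7 m × sin(49°) = 68.45 m
throw = dip-slip × sin(dip) = 68.45 × sin(66.1°) = 62.6 m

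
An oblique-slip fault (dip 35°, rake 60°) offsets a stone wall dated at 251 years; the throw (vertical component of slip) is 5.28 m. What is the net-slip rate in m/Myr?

dip-slip = throw / sin(dip) = 5.28 / sin(35°) = 9.205 m
net slip = dip-slip / sin(rake) = 9.205 / sin(60°) = 10.63 m
rate = 10.63 m / 251 years = 0.0423 m/yr = 42300 m/Myr

42300 m/Myr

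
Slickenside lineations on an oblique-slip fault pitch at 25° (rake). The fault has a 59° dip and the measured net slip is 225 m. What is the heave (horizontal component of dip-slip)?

dip-slip = net slip × sin(rake) = 225 m × sin(25°) = 95.09 m
heave = dip-slip × cos(dip) = 95.09 × cos(59°) = 49 m

49 m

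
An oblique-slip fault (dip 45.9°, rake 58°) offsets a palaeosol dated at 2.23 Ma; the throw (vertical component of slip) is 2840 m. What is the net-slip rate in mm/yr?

2.09 mm/yr

dip-slip = throw / sin(dip) = 2840 / sin(45.9°) = 3955 m
net slip = dip-slip / sin(rake) = 3955 / sin(58°) = 4663 m
rate = 4663 m / 2.23 Ma = 0.00209 m/yr = 2.09 mm/yr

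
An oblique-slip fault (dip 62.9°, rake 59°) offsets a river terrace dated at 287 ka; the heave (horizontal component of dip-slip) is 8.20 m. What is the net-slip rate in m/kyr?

dip-slip = heave / cos(dip) = 8.20 / cos(62.9°) = 18 m
net slip = dip-slip / sin(rake) = 18 / sin(59°) = 21 m
rate = 21 m / 287 ka = 0.0000732 m/yr = 0.0732 m/kyr

0.0732 m/kyr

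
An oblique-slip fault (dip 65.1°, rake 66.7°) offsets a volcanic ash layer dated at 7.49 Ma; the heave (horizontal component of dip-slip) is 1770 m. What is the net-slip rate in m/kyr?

dip-slip = heave / cos(dip) = 1770 / cos(65.1°) = 4204 m
net slip = dip-slip / sin(rake) = 4204 / sin(66.7°) = 4577 m
rate = 4577 m / 7.49 Ma = 0.000611 m/yr = 0.611 m/kyr

0.611 m/kyr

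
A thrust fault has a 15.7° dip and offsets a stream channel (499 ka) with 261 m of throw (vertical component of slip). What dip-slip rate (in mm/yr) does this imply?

1.93 mm/yr

dip-slip = throw / sin(dip) = 261 m / sin(15.7°) = 964.5 m
rate = 964.5 m / 499 ka = 0.00193 m/yr = 1.93 mm/yr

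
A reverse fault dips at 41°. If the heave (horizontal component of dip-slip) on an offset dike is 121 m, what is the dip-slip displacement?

dip-slip = heave / cos(dip) = 121 / cos(41°) = 160 m

160 m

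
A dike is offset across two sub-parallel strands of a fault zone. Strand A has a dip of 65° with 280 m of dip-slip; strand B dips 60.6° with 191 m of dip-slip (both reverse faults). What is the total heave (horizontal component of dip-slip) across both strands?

heave_A = 280 × cos(65°) = 118.3 m
heave_B = 191 × cos(60.6°) = 93.76 m
total = 118.3 + 93.76 = 212 m

212 m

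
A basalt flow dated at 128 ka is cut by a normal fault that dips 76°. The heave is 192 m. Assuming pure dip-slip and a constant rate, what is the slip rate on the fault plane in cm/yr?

dip-slip = heave / cos(dip) = 192 m / cos(76°) = 793.6 m
rate = 793.6 m / 128 ka = 0.00620 m/yr = 0.620 cm/yr

0.620 cm/yr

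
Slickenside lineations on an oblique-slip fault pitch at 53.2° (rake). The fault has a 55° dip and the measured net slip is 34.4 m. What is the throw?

dip-slip = net slip × sin(rake) = 34.4 m × sin(53.2°) = 27.55 m
throw = dip-slip × sin(dip) = 27.55 × sin(55°) = 22.6 m

22.6 m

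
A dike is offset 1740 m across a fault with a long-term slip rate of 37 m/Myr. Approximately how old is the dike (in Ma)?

age = offset / rate = 1740 m / (37 m/Myr) = 4.7e+07 yr = 47 Ma

47 Ma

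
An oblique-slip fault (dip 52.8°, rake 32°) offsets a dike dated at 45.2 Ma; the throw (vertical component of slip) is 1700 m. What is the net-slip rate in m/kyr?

0.0891 m/kyr

dip-slip = throw / sin(dip) = 1700 / sin(52.8°) = 2134 m
net slip = dip-slip / sin(rake) = 2134 / sin(32°) = 4028 m
rate = 4028 m / 45.2 Ma = 0.0000891 m/yr = 0.0891 m/kyr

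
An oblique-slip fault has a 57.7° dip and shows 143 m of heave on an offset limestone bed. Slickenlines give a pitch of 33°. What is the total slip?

491 m

dip-slip = heave / cos(dip) = 143 / cos(57.7°) = 267.6 m
net slip = dip-slip / sin(rake) = 267.6 / sin(33°) = 491 m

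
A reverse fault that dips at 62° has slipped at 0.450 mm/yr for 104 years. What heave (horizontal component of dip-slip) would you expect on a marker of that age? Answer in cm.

2.20 cm

dip-slip = rate × time = 0.450 mm/yr × 104 years = 0.04680 m
heave = dip-slip × cos(dip) = 0.04680 × cos(62°) = 0.0220 m = 2.20 cm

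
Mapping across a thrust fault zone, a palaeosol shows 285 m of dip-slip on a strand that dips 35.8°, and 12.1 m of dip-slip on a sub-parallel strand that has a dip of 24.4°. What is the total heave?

242 m

heave_A = 285 × cos(35.8°) = 231.2 m
heave_B = 12.1 × cos(24.4°) = 11.02 m
total = 231.2 + 11.02 = 242 m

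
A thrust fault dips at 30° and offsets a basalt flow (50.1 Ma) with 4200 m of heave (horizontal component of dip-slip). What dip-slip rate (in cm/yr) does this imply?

dip-slip = heave / cos(dip) = 4200 m / cos(30°) = 4850 m
rate = 4850 m / 50.1 Ma = 0.0000968 m/yr = 0.00968 cm/yr

0.00968 cm/yr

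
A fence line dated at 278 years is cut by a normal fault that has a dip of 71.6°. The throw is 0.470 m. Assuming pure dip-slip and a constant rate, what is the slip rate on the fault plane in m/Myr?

1780 m/Myr

dip-slip = throw / sin(dip) = 0.470 m / sin(71.6°) = 0.4953 m
rate = 0.4953 m / 278 years = 0.00178 m/yr = 1780 m/Myr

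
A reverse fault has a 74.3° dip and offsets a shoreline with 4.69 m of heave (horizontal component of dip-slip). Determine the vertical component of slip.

throw = heave × tan(dip) = 4.69 × tan(74.3°) = 16.7 m

16.7 m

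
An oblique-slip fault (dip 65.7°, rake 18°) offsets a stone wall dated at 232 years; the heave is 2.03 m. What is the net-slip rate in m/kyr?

dip-slip = heave / cos(dip) = 2.03 / cos(65.7°) = 4.933 m
net slip = dip-slip / sin(rake) = 4.933 / sin(18°) = 15.96 m
rate = 15.96 m / 232 years = 0.0688 m/yr = 68.8 m/kyr

68.8 m/kyr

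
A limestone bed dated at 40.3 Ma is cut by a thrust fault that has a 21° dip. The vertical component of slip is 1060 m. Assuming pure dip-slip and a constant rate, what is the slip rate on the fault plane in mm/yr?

dip-slip = throw / sin(dip) = 1060 m / sin(21°) = 2958 m
rate = 2958 m / 40.3 Ma = 0.0000734 m/yr = 0.0734 mm/yr

0.0734 mm/yr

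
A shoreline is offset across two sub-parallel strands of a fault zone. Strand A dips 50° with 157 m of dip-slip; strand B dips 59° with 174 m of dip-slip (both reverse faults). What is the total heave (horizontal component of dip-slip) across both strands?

191 m

heave_A = 157 × cos(50°) = 100.9 m
heave_B = 174 × cos(59°) = 89.62 m
total = 100.9 + 89.62 = 191 m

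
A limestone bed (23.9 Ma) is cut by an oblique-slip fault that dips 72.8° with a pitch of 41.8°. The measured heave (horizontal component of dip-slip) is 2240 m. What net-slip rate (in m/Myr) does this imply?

476 m/Myr

dip-slip = heave / cos(dip) = 2240 / cos(72.8°) = 7575 m
net slip = dip-slip / sin(rake) = 7575 / sin(41.8°) = 11360 m
rate = 11360 m / 23.9 Ma = 0.000476 m/yr = 476 m/Myr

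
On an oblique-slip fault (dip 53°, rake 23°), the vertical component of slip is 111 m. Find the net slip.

dip-slip = throw / sin(dip) = 111 / sin(53°) = 139 m
net slip = dip-slip / sin(rake) = 139 / sin(23°) = 356 m

356 m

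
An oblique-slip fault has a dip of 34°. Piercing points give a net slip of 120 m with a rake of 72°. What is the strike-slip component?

37.1 m

strike-slip = net slip × cos(rake) = 120 m × cos(72°) = 37.1 m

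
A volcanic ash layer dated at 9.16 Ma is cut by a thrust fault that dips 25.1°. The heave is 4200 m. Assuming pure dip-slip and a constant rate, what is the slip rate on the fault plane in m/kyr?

0.506 m/kyr

dip-slip = heave / cos(dip) = 4200 m / cos(25.1°) = 4638 m
rate = 4638 m / 9.16 Ma = 0.000506 m/yr = 0.506 m/kyr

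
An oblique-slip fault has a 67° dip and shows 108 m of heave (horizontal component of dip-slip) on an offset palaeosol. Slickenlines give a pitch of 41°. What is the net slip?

421 m

dip-slip = heave / cos(dip) = 108 / cos(67°) = 276.4 m
net slip = dip-slip / sin(rake) = 276.4 / sin(41°) = 421 m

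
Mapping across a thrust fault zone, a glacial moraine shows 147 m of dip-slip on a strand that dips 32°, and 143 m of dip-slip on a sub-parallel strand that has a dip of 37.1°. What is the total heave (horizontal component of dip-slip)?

heave_A = 147 × cos(32°) = 124.7 m
heave_B = 143 × cos(37.1°) = 114.1 m
total = 124.7 + 114.1 = 239 m

239 m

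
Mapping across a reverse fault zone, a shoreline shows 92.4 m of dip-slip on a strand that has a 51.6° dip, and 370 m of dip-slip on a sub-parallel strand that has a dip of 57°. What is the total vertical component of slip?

throw_A = 92.4 × sin(51.6°) = 72.41 m
throw_B = 370 × sin(57°) = 310.3 m
total = 72.41 + 310.3 = 383 m

383 m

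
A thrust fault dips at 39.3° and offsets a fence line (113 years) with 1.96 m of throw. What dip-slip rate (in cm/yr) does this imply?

dip-slip = throw / sin(dip) = 1.96 m / sin(39.3°) = 3.095 m
rate = 3.095 m / 113 years = 0.0274 m/yr = 2.74 cm/yr

2.74 cm/yr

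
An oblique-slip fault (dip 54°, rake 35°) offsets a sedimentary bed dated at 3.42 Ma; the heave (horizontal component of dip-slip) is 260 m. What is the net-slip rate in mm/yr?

dip-slip = heave / cos(dip) = 260 / cos(54°) = 442.3 m
net slip = dip-slip / sin(rake) = 442.3 / sin(35°) = 771.2 m
rate = 771.2 m / 3.42 Ma = 0.000225 m/yr = 0.225 mm/yr

0.225 mm/yr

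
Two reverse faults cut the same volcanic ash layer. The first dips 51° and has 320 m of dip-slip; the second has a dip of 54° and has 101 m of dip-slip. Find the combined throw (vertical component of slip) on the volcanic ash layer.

throw_A = 320 × sin(51°) = 248.7 m
throw_B = 101 × sin(54°) = 81.71 m
total = 248.7 + 81.71 = 330 m

330 m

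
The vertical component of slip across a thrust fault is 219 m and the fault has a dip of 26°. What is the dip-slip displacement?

500 m

dip-slip = throw / sin(dip) = 219 / sin(26°) = 500 m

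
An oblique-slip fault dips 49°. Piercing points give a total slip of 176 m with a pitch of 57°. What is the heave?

dip-slip = net slip × sin(rake) = 176 m × sin(57°) = 147.6 m
heave = dip-slip × cos(dip) = 147.6 × cos(49°) = 96.8 m

96.8 m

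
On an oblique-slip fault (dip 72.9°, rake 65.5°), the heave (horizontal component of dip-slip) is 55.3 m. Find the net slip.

207 m

dip-slip = heave / cos(dip) = 55.3 / cos(72.9°) = 188.1 m
net slip = dip-slip / sin(rake) = 188.1 / sin(65.5°) = 207 m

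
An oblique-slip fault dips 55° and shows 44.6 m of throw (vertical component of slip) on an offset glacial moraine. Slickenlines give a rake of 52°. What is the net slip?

69.1 m

dip-slip = throw / sin(dip) = 44.6 / sin(55°) = 54.45 m
net slip = dip-slip / sin(rake) = 54.45 / sin(52°) = 69.1 m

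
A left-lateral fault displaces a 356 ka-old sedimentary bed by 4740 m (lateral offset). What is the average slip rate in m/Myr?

rate = 4740 m / 356 ka = 0.0133 m/yr = 13300 m/Myr

13300 m/Myr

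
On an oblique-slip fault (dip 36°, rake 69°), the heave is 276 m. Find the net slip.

365 m

dip-slip = heave / cos(dip) = 276 / cos(36°) = 341.2 m
net slip = dip-slip / sin(rake) = 341.2 / sin(69°) = 365 m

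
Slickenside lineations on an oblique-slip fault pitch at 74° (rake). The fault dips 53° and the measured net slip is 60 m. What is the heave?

dip-slip = net slip × sin(rake) = 60 m × sin(74°) = 57.68 m
heave = dip-slip × cos(dip) = 57.68 × cos(53°) = 34.7 m

34.7 m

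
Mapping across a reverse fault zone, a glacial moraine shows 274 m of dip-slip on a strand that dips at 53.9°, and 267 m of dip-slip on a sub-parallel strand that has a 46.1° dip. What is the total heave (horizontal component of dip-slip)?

347 m

heave_A = 274 × cos(53.9°) = 161.4 m
heave_B = 267 × cos(46.1°) = 185.1 m
total = 161.4 + 185.1 = 347 m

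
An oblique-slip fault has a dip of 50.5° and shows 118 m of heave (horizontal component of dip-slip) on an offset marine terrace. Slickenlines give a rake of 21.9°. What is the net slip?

497 m

dip-slip = heave / cos(dip) = 118 / cos(50.5°) = 185.5 m
net slip = dip-slip / sin(rake) = 185.5 / sin(21.9°) = 497 m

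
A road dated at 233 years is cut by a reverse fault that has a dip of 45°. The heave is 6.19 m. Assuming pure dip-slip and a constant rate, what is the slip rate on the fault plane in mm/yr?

37.6 mm/yr

dip-slip = heave / cos(dip) = 6.19 m / cos(45°) = 8.754 m
rate = 8.754 m / 233 years = 0.0376 m/yr = 37.6 mm/yr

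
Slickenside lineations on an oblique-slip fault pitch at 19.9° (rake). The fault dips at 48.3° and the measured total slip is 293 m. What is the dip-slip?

99.7 m

dip-slip = net slip × sin(rake) = 293 m × sin(19.9°) = 99.7 m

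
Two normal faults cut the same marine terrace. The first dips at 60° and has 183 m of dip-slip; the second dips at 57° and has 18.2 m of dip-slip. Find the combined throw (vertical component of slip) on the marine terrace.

174 m

throw_A = 183 × sin(60°) = 158.5 m
throw_B = 18.2 × sin(57°) = 15.26 m
total = 158.5 + 15.26 = 174 m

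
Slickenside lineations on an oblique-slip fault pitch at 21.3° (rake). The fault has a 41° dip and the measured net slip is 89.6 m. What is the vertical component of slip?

21.4 m

dip-slip = net slip × sin(rake) = 89.6 m × sin(21.3°) = 32.55 m
throw = dip-slip × sin(dip) = 32.55 × sin(41°) = 21.4 m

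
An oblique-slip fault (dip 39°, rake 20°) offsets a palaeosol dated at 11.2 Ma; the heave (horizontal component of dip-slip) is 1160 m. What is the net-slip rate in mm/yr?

0.390 mm/yr

dip-slip = heave / cos(dip) = 1160 / cos(39°) = 1493 m
net slip = dip-slip / sin(rake) = 1493 / sin(20°) = 4364 m
rate = 4364 m / 11.2 Ma = 0.000390 m/yr = 0.390 mm/yr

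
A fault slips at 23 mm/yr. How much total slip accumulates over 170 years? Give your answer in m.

3.91 m

slip = rate × time = 23 mm/yr × 170 years = 3.91 m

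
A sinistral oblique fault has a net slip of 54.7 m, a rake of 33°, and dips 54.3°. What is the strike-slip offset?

45.9 m

strike-slip = net slip × cos(rake) = 54.7 m × cos(33°) = 45.9 m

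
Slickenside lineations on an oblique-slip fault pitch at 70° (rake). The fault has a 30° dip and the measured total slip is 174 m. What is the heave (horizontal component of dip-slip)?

142 m

dip-slip = net slip × sin(rake) = 174 m × sin(70°) = 163.5 m
heave = dip-slip × cos(dip) = 163.5 × cos(30°) = 142 m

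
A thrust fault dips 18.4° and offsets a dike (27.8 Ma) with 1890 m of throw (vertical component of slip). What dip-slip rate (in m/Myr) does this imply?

dip-slip = throw / sin(dip) = 1890 m / sin(18.4°) = 5988 m
rate = 5988 m / 27.8 Ma = 0.000215 m/yr = 215 m/Myr

215 m/Myr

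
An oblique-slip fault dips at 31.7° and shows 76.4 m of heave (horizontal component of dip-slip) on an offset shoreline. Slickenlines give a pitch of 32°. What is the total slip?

dip-slip = heave / cos(dip) = 76.4 / cos(31.7°) = 89.80 m
net slip = dip-slip / sin(rake) = 89.80 / sin(32°) = 169 m

169 m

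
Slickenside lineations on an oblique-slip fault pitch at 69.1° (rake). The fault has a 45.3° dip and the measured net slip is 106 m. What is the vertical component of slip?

dip-slip = net slip × sin(rake) = 106 m × sin(69.1°) = 99.03 m
throw = dip-slip × sin(dip) = 99.03 × sin(45.3°) = 70.4 m

70.4 m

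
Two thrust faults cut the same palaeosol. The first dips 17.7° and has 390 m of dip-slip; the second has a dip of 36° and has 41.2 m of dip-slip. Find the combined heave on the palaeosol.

405 m

heave_A = 390 × cos(17.7°) = 371.5 m
heave_B = 41.2 × cos(36°) = 33.33 m
total = 371.5 + 33.33 = 405 m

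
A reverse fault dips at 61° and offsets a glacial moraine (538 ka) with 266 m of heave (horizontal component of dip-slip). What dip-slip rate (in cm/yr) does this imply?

0.102 cm/yr

dip-slip = heave / cos(dip) = 266 m / cos(61°) = 548.7 m
rate = 548.7 m / 538 ka = 0.00102 m/yr = 0.102 cm/yr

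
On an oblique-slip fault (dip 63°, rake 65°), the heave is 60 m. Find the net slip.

dip-slip = heave / cos(dip) = 60 / cos(63°) = 132.2 m
net slip = dip-slip / sin(rake) = 132.2 / sin(65°) = 146 m

146 m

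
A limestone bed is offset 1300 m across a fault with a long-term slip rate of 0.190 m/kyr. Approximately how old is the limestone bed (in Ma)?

age = offset / rate = 1300 m / (0.190 m/kyr) = 6.84e+06 yr = 6.84 Ma

6.84 Ma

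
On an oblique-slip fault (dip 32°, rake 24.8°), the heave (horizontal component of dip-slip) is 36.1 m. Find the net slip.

101 m

dip-slip = heave / cos(dip) = 36.1 / cos(32°) = 42.57 m
net slip = dip-slip / sin(rake) = 42.57 / sin(24.8°) = 101 m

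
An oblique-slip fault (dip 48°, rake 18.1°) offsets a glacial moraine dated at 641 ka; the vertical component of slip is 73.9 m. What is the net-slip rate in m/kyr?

dip-slip = throw / sin(dip) = 73.9 / sin(48°) = 99.44 m
net slip = dip-slip / sin(rake) = 99.44 / sin(18.1°) = 320.1 m
rate = 320.1 m / 641 ka = 0.000499 m/yr = 0.499 m/kyr

0.499 m/kyr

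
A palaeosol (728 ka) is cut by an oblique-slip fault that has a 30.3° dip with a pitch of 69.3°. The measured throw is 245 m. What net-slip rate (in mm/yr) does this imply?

0.713 mm/yr

dip-slip = throw / sin(dip) = 245 / sin(30.3°) = 485.6 m
net slip = dip-slip / sin(rake) = 485.6 / sin(69.3°) = 519.1 m
rate = 519.1 m / 728 ka = 0.000713 m/yr = 0.713 mm/yr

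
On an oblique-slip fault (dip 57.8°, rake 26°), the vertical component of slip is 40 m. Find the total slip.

108 m

dip-slip = throw / sin(dip) = 40 / sin(57.8°) = 47.27 m
net slip = dip-slip / sin(rake) = 47.27 / sin(26°) = 108 m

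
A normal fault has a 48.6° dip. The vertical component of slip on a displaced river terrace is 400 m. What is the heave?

heave = throw / tan(dip) = 400 / tan(48.6°) = 353 m

353 m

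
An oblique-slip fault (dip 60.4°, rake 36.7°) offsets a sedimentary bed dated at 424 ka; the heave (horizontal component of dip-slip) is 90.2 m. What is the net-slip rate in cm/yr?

0.0721 cm/yr

dip-slip = heave / cos(dip) = 90.2 / cos(60.4°) = 182.6 m
net slip = dip-slip / sin(rake) = 182.6 / sin(36.7°) = 305.6 m
rate = 305.6 m / 424 ka = 0.000721 m/yr = 0.0721 cm/yr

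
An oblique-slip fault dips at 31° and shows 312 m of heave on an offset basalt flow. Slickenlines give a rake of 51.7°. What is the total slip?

464 m

dip-slip = heave / cos(dip) = 312 / cos(31°) = 364 m
net slip = dip-slip / sin(rake) = 364 / sin(51.7°) = 464 m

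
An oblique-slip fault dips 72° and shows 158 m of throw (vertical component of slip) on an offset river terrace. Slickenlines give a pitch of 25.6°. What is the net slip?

dip-slip = throw / sin(dip) = 158 / sin(72°) = 166.1 m
net slip = dip-slip / sin(rake) = 166.1 / sin(25.6°) = 384 m

384 m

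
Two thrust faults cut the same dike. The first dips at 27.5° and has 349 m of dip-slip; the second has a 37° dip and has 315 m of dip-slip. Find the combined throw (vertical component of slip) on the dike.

351 m

throw_A = 349 × sin(27.5°) = 161.2 m
throw_B = 315 × sin(37°) = 189.6 m
total = 161.2 + 189.6 = 351 m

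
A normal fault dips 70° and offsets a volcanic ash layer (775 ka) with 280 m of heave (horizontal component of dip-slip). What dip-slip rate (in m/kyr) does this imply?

dip-slip = heave / cos(dip) = 280 m / cos(70°) = 818.7 m
rate = 818.7 m / 775 ka = 0.00106 m/yr = 1.06 m/kyr

1.06 m/kyr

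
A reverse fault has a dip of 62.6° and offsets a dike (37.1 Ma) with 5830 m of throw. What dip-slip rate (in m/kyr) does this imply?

0.177 m/kyr

dip-slip = throw / sin(dip) = 5830 m / sin(62.6°) = 6567 m
rate = 6567 m / 37.1 Ma = 0.000177 m/yr = 0.177 m/kyr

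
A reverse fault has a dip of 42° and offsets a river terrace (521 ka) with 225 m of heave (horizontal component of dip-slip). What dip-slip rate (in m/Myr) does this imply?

581 m/Myr

dip-slip = heave / cos(dip) = 225 m / cos(42°) = 302.8 m
rate = 302.8 m / 521 ka = 0.000581 m/yr = 581 m/Myr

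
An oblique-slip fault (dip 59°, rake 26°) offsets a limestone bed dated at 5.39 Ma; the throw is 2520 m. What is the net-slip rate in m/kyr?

dip-slip = throw / sin(dip) = 2520 / sin(59°) = 2940 m
net slip = dip-slip / sin(rake) = 2940 / sin(26°) = 6706 m
rate = 6706 m / 5.39 Ma = 0.00124 m/yr = 1.24 m/kyr

1.24 m/kyr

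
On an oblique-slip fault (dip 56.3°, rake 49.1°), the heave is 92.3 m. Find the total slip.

dip-slip = heave / cos(dip) = 92.3 / cos(56.3°) = 166.4 m
net slip = dip-slip / sin(rake) = 166.4 / sin(49.1°) = 220 m

220 m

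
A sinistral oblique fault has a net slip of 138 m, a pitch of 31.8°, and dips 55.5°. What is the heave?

41.2 m

dip-slip = net slip × sin(rake) = 138 m × sin(31.8°) = 72.72 m
heave = dip-slip × cos(dip) = 72.72 × cos(55.5°) = 41.2 m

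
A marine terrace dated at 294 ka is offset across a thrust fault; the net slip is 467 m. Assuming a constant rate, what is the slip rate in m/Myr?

1590 m/Myr

rate = 467 m / 294 ka = 0.00159 m/yr = 1590 m/Myr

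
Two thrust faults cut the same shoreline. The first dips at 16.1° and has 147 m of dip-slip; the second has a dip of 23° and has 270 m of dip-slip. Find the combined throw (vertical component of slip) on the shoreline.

throw_A = 147 × sin(16.1°) = 40.77 m
throw_B = 270 × sin(23°) = 105.5 m
total = 40.77 + 105.5 = 146 m

146 m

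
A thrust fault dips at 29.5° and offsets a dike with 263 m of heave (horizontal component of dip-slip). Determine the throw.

throw = heave × tan(dip) = 263 × tan(29.5°) = 149 m

149 m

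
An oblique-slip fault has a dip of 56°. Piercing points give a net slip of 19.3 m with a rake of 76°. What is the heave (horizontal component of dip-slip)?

10.5 m

dip-slip = net slip × sin(rake) = 19.3 m × sin(76°) = 18.73 m
heave = dip-slip × cos(dip) = 18.73 × cos(56°) = 10.5 m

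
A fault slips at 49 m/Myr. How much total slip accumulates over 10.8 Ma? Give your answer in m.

slip = rate × time = 49 m/Myr × 10.8 Ma = 529 m

529 m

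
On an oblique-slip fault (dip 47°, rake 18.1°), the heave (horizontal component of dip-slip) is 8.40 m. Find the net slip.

dip-slip = heave / cos(dip) = 8.40 / cos(47°) = 12.32 m
net slip = dip-slip / sin(rake) = 12.32 / sin(18.1°) = 39.6 m

39.6 m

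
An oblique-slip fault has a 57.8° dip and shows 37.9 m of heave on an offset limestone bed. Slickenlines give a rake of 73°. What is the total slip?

74.4 m

dip-slip = heave / cos(dip) = 37.9 / cos(57.8°) = 71.12 m
net slip = dip-slip / sin(rake) = 71.12 / sin(73°) = 74.4 m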